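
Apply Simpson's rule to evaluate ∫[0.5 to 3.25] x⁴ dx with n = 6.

f(x) = x⁴
a = 0.5, b = 3.25, n = 6
h = (b - a)/n = 0.458333

Simpson's rule: (h/3)[f(x₀) + 4f(x₁) + 2f(x₂) + ... + f(xₙ)]

x_0 = 0.5000, f(x_0) = 0.062500, coefficient = 1
x_1 = 0.9583, f(x_1) = 0.843464, coefficient = 4
x_2 = 1.4167, f(x_2) = 4.027826, coefficient = 2
x_3 = 1.8750, f(x_3) = 12.359619, coefficient = 4
x_4 = 2.3333, f(x_4) = 29.641975, coefficient = 2
x_5 = 2.7917, f(x_5) = 60.737127, coefficient = 4
x_6 = 3.2500, f(x_6) = 111.566406, coefficient = 1

I ≈ (0.458333/3) × 474.729348 = 72.528095
Exact value: 72.511914
Error: 0.016181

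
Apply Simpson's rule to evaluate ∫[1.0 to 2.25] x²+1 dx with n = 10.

f(x) = x²+1
a = 1.0, b = 2.25, n = 10
h = (b - a)/n = 0.125000

Simpson's rule: (h/3)[f(x₀) + 4f(x₁) + 2f(x₂) + ... + f(xₙ)]

x_0 = 1.0000, f(x_0) = 2.000000, coefficient = 1
x_1 = 1.1250, f(x_1) = 2.265625, coefficient = 4
x_2 = 1.2500, f(x_2) = 2.562500, coefficient = 2
x_3 = 1.3750, f(x_3) = 2.890625, coefficient = 4
x_4 = 1.5000, f(x_4) = 3.250000, coefficient = 2
x_5 = 1.6250, f(x_5) = 3.640625, coefficient = 4
x_6 = 1.7500, f(x_6) = 4.062500, coefficient = 2
x_7 = 1.8750, f(x_7) = 4.515625, coefficient = 4
x_8 = 2.0000, f(x_8) = 5.000000, coefficient = 2
x_9 = 2.1250, f(x_9) = 5.515625, coefficient = 4
x_10 = 2.2500, f(x_10) = 6.062500, coefficient = 1

I ≈ (0.125000/3) × 113.125000 = 4.713542
Exact value: 4.713542
Error: 0.000000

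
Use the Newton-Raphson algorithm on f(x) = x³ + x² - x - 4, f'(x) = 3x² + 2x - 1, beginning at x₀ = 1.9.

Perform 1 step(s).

f(x) = x³ + x² - x - 4
f'(x) = 3x² + 2x - 1
x₀ = 1.9

Newton-Raphson formula: x_{n+1} = x_n - f(x_n)/f'(x_n)

Iteration 1:
  f(1.900000) = 4.569000
  f'(1.900000) = 13.630000
  x_1 = 1.900000 - 4.569000/13.630000 = 1.564784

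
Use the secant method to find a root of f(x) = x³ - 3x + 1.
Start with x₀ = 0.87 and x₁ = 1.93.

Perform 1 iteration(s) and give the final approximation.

f(x) = x³ - 3x + 1
x₀ = 0.87, x₁ = 1.93

Secant formula: x_{n+1} = x_n - f(x_n)(x_n - x_{n-1})/(f(x_n) - f(x_{n-1}))

Iteration 1:
  f(0.870000) = -0.951497
  f(1.930000) = 2.399057
  x_2 = 1.930000 - 2.399057×(1.930000 - 0.870000)/(2.399057 - (-0.951497))
       = 1.171021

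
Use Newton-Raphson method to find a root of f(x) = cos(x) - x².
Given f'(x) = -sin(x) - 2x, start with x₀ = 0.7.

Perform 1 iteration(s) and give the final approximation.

f(x) = cos(x) - x²
f'(x) = -sin(x) - 2x
x₀ = 0.7

Newton-Raphson formula: x_{n+1} = x_n - f(x_n)/f'(x_n)

Iteration 1:
  f(0.700000) = 0.274842
  f'(0.700000) = -2.044218
  x_1 = 0.700000 - 0.274842/(-2.044218) = 0.834449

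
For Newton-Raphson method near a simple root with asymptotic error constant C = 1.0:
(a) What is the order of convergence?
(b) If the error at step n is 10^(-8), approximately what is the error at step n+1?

(a) Newton-Raphson has quadratic (order 2) convergence near simple roots.
    This means |e_{n+1}| ≈ C|e_n|².

(b) With |e_n| = 10^(-8) and C = 1.0:
    |e_{n+1}| ≈ 1.0 × (10^(-8))² = 1.0 × 10^(-16)

(a) 2 (quadratic); (b) |e_{n+1}| ≈ 1.000e-16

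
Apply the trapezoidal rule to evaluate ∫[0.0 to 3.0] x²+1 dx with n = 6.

f(x) = x²+1
a = 0.0, b = 3.0, n = 6
h = (b - a)/n = 0.500000

Trapezoidal rule: (h/2)[f(x₀) + 2f(x₁) + 2f(x₂) + ... + f(xₙ)]

x_0 = 0.0000, f(x_0) = 1.000000, coefficient = 1
x_1 = 0.5000, f(x_1) = 1.250000, coefficient = 2
x_2 = 1.0000, f(x_2) = 2.000000, coefficient = 2
x_3 = 1.5000, f(x_3) = 3.250000, coefficient = 2
x_4 = 2.0000, f(x_4) = 5.000000, coefficient = 2
x_5 = 2.5000, f(x_5) = 7.250000, coefficient = 2
x_6 = 3.0000, f(x_6) = 10.000000, coefficient = 1

I ≈ (0.500000/2) × 48.500000 = 12.125000
Exact value: 12.000000
Error: 0.125000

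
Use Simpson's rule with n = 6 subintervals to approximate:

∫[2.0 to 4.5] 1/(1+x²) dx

f(x) = 1/(1+x²)
a = 2.0, b = 4.5, n = 6
h = (b - a)/n = 0.416667

Simpson's rule: (h/3)[f(x₀) + 4f(x₁) + 2f(x₂) + ... + f(xₙ)]

x_0 = 2.0000, f(x_0) = 0.200000, coefficient = 1
x_1 = 2.4167, f(x_1) = 0.146193, coefficient = 4
x_2 = 2.8333, f(x_2) = 0.110769, coefficient = 2
x_3 = 3.2500, f(x_3) = 0.086486, coefficient = 4
x_4 = 3.6667, f(x_4) = 0.069231, coefficient = 2
x_5 = 4.0833, f(x_5) = 0.056582, coefficient = 4
x_6 = 4.5000, f(x_6) = 0.047059, coefficient = 1

I ≈ (0.416667/3) × 1.764102 = 0.245014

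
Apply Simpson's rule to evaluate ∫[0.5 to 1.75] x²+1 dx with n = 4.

f(x) = x²+1
a = 0.5, b = 1.75, n = 4
h = (b - a)/n = 0.312500

Simpson's rule: (h/3)[f(x₀) + 4f(x₁) + 2f(x₂) + ... + f(xₙ)]

x_0 = 0.5000, f(x_0) = 1.250000, coefficient = 1
x_1 = 0.8125, f(x_1) = 1.660156, coefficient = 4
x_2 = 1.1250, f(x_2) = 2.265625, coefficient = 2
x_3 = 1.4375, f(x_3) = 3.066406, coefficient = 4
x_4 = 1.7500, f(x_4) = 4.062500, coefficient = 1

I ≈ (0.312500/3) × 28.750000 = 2.994792
Exact value: 2.994792
Error: 0.000000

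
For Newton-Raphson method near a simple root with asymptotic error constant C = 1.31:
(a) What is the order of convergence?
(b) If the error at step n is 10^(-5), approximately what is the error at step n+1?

(a) Newton-Raphson has quadratic (order 2) convergence near simple roots.
    This means |e_{n+1}| ≈ C|e_n|².

(b) With |e_n| = 10^(-5) and C = 1.31:
    |e_{n+1}| ≈ 1.31 × (10^(-5))² = 1.31 × 10^(-10)

(a) 2 (quadratic); (b) |e_{n+1}| ≈ 1.310e-10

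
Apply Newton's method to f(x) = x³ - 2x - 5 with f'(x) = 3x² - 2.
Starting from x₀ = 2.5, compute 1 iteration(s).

f(x) = x³ - 2x - 5
f'(x) = 3x² - 2
x₀ = 2.5

Newton-Raphson formula: x_{n+1} = x_n - f(x_n)/f'(x_n)

Iteration 1:
  f(2.500000) = 5.625000
  f'(2.500000) = 16.750000
  x_1 = 2.500000 - 5.625000/16.750000 = 2.164179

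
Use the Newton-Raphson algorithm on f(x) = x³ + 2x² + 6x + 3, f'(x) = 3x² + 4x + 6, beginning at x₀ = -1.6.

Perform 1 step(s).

f(x) = x³ + 2x² + 6x + 3
f'(x) = 3x² + 4x + 6
x₀ = -1.6

Newton-Raphson formula: x_{n+1} = x_n - f(x_n)/f'(x_n)

Iteration 1:
  f(-1.600000) = -5.576000
  f'(-1.600000) = 7.280000
  x_1 = -1.600000 - (-5.576000)/7.280000 = -0.834066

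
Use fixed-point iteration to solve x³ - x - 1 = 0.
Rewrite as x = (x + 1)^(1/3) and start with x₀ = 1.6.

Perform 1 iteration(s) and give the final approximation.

Equation: x³ - x - 1 = 0
Fixed-point form: x = (x + 1)^(1/3)
x₀ = 1.6

x_1 = g(1.600000) = 1.375069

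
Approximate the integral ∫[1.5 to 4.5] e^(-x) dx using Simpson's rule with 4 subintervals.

f(x) = e^(-x)
a = 1.5, b = 4.5, n = 4
h = (b - a)/n = 0.750000

Simpson's rule: (h/3)[f(x₀) + 4f(x₁) + 2f(x₂) + ... + f(xₙ)]

x_0 = 1.5000, f(x_0) = 0.223130, coefficient = 1
x_1 = 2.2500, f(x_1) = 0.105399, coefficient = 4
x_2 = 3.0000, f(x_2) = 0.049787, coefficient = 2
x_3 = 3.7500, f(x_3) = 0.023518, coefficient = 4
x_4 = 4.5000, f(x_4) = 0.011109, coefficient = 1

I ≈ (0.750000/3) × 0.849481 = 0.212370
Exact value: 0.212021
Error: 0.000349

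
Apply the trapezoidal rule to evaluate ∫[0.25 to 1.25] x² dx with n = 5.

f(x) = x²
a = 0.25, b = 1.25, n = 5
h = (b - a)/n = 0.200000

Trapezoidal rule: (h/2)[f(x₀) + 2f(x₁) + 2f(x₂) + ... + f(xₙ)]

x_0 = 0.2500, f(x_0) = 0.062500, coefficient = 1
x_1 = 0.4500, f(x_1) = 0.202500, coefficient = 2
x_2 = 0.6500, f(x_2) = 0.422500, coefficient = 2
x_3 = 0.8500, f(x_3) = 0.722500, coefficient = 2
x_4 = 1.0500, f(x_4) = 1.102500, coefficient = 2
x_5 = 1.2500, f(x_5) = 1.562500, coefficient = 1

I ≈ (0.200000/2) × 6.525000 = 0.652500
Exact value: 0.645833
Error: 0.006667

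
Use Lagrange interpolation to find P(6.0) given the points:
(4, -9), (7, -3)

Lagrange interpolation formula:
P(x) = Σ yᵢ × Lᵢ(x)
where Lᵢ(x) = Π_{j≠i} (x - xⱼ)/(xᵢ - xⱼ)

L_0(6.0) = (6.0 - 7)/(4 - 7) = 0.333333
L_1(6.0) = (6.0 - 4)/(7 - 4) = 0.666667

P(6.0) = (-9)×L_0(6.0) + (-3)×L_1(6.0)
P(6.0) = -5.000000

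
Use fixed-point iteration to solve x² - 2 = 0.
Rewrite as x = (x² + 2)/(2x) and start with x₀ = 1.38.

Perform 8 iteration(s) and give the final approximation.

Equation: x² - 2 = 0
Fixed-point form: x = (x² + 2)/(2x)
x₀ = 1.38

x_1 = g(1.380000) = 1.414638
x_2 = g(1.414638) = 1.414214
x_3 = g(1.414214) = 1.414214
x_4 = g(1.414214) = 1.414214
x_5 = g(1.414214) = 1.414214
x_6 = g(1.414214) = 1.414214
x_7 = g(1.414214) = 1.414214
x_8 = g(1.414214) = 1.414214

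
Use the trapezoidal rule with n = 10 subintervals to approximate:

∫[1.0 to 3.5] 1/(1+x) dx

f(x) = 1/(1+x)
a = 1.0, b = 3.5, n = 10
h = (b - a)/n = 0.250000

Trapezoidal rule: (h/2)[f(x₀) + 2f(x₁) + 2f(x₂) + ... + f(xₙ)]

x_0 = 1.0000, f(x_0) = 0.500000, coefficient = 1
x_1 = 1.2500, f(x_1) = 0.444444, coefficient = 2
x_2 = 1.5000, f(x_2) = 0.400000, coefficient = 2
x_3 = 1.7500, f(x_3) = 0.363636, coefficient = 2
x_4 = 2.0000, f(x_4) = 0.333333, coefficient = 2
x_5 = 2.2500, f(x_5) = 0.307692, coefficient = 2
x_6 = 2.5000, f(x_6) = 0.285714, coefficient = 2
x_7 = 2.7500, f(x_7) = 0.266667, coefficient = 2
x_8 = 3.0000, f(x_8) = 0.250000, coefficient = 2
x_9 = 3.2500, f(x_9) = 0.235294, coefficient = 2
x_10 = 3.5000, f(x_10) = 0.222222, coefficient = 1

I ≈ (0.250000/2) × 6.495785 = 0.811973
Exact value: 0.810930
Error: 0.001043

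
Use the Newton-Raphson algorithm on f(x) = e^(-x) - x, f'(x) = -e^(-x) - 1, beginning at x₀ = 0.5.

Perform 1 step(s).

f(x) = e^(-x) - x
f'(x) = -e^(-x) - 1
x₀ = 0.5

Newton-Raphson formula: x_{n+1} = x_n - f(x_n)/f'(x_n)

Iteration 1:
  f(0.500000) = 0.106531
  f'(0.500000) = -1.606531
  x_1 = 0.500000 - 0.106531/(-1.606531) = 0.566311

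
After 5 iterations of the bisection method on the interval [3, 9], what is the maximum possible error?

Bisection error bound: |error| ≤ (b-a)/2^n
|error| ≤ (9 - 3)/2^5 = 6/2^5
|error| ≤ 0.1875000000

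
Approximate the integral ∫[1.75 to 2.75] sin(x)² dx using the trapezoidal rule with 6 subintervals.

f(x) = sin(x)²
a = 1.75, b = 2.75, n = 6
h = (b - a)/n = 0.166667

Trapezoidal rule: (h/2)[f(x₀) + 2f(x₁) + 2f(x₂) + ... + f(xₙ)]

x_0 = 1.7500, f(x_0) = 0.968228, coefficient = 1
x_1 = 1.9167, f(x_1) = 0.885068, coefficient = 2
x_2 = 2.0833, f(x_2) = 0.759518, coefficient = 2
x_3 = 2.2500, f(x_3) = 0.605398, coefficient = 2
x_4 = 2.4167, f(x_4) = 0.439675, coefficient = 2
x_5 = 2.5833, f(x_5) = 0.280593, coefficient = 2
x_6 = 2.7500, f(x_6) = 0.145665, coefficient = 1

I ≈ (0.166667/2) × 7.054399 = 0.587867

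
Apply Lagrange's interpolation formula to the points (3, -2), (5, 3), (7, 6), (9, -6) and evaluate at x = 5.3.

Lagrange interpolation formula:
P(x) = Σ yᵢ × Lᵢ(x)
where Lᵢ(x) = Π_{j≠i} (x - xⱼ)/(xᵢ - xⱼ)

L_0(5.3) = (5.3 - 5)/(3 - 5) × (5.3 - 7)/(3 - 7) × (5.3 - 9)/(3 - 9) = -0.039312
L_1(5.3) = (5.3 - 3)/(5 - 3) × (5.3 - 7)/(5 - 7) × (5.3 - 9)/(5 - 9) = 0.904188
L_2(5.3) = (5.3 - 3)/(7 - 3) × (5.3 - 5)/(7 - 5) × (5.3 - 9)/(7 - 9) = 0.159562
L_3(5.3) = (5.3 - 3)/(9 - 3) × (5.3 - 5)/(9 - 5) × (5.3 - 7)/(9 - 7) = -0.024437

P(5.3) = (-2)×L_0(5.3) + 3×L_1(5.3) + 6×L_2(5.3) + (-6)×L_3(5.3)
P(5.3) = 3.895187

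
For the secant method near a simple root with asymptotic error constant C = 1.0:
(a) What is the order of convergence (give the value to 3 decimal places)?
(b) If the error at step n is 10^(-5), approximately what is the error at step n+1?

(a) Secant method has superlinear convergence with order φ = (1+√5)/2 ≈ 1.618.
    This means |e_{n+1}| ≈ C|e_n|^1.618.

(b) With |e_n| = 10^(-5) and C = 1.0:
    |e_{n+1}| ≈ 1.0 × (10^(-5))^1.618 = 1.0 × 10^(-8.09)

(a) ≈ 1.618 (golden ratio); (b) |e_{n+1}| ≈ 8.125e-09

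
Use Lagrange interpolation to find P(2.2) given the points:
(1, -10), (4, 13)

Lagrange interpolation formula:
P(x) = Σ yᵢ × Lᵢ(x)
where Lᵢ(x) = Π_{j≠i} (x - xⱼ)/(xᵢ - xⱼ)

L_0(2.2) = (2.2 - 4)/(1 - 4) = 0.600000
L_1(2.2) = (2.2 - 1)/(4 - 1) = 0.400000

P(2.2) = (-10)×L_0(2.2) + 13×L_1(2.2)
P(2.2) = -0.800000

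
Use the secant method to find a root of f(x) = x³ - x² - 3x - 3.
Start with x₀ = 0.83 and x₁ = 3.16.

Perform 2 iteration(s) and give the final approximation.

f(x) = x³ - x² - 3x - 3
x₀ = 0.83, x₁ = 3.16

Secant formula: x_{n+1} = x_n - f(x_n)(x_n - x_{n-1})/(f(x_n) - f(x_{n-1}))

Iteration 1:
  f(0.830000) = -5.607113
  f(3.160000) = 9.088896
  x_2 = 3.160000 - 9.088896×(3.160000 - 0.830000)/(9.088896 - (-5.607113))
       = 1.718988
Iteration 2:
  f(3.160000) = 9.088896
  f(1.718988) = -6.032413
  x_3 = 1.718988 - (-6.032413)×(1.718988 - 3.160000)/(-6.032413 - 9.088896)
       = 2.293857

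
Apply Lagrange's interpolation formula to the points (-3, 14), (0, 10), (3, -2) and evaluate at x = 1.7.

Lagrange interpolation formula:
P(x) = Σ yᵢ × Lᵢ(x)
where Lᵢ(x) = Π_{j≠i} (x - xⱼ)/(xᵢ - xⱼ)

L_0(1.7) = (1.7 - 0)/(-3 - 0) × (1.7 - 3)/(-3 - 3) = -0.122778
L_1(1.7) = (1.7 - (-3))/(0 - (-3)) × (1.7 - 3)/(0 - 3) = 0.678889
L_2(1.7) = (1.7 - (-3))/(3 - (-3)) × (1.7 - 0)/(3 - 0) = 0.443889

P(1.7) = 14×L_0(1.7) + 10×L_1(1.7) + (-2)×L_2(1.7)
P(1.7) = 4.182222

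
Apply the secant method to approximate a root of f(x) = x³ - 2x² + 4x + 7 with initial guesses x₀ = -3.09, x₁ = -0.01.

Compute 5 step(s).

f(x) = x³ - 2x² + 4x + 7
x₀ = -3.09, x₁ = -0.01

Secant formula: x_{n+1} = x_n - f(x_n)(x_n - x_{n-1})/(f(x_n) - f(x_{n-1}))

Iteration 1:
  f(-3.090000) = -53.959829
  f(-0.010000) = 6.959799
  x_2 = -0.010000 - 6.959799×(-0.010000 - (-3.090000))/(6.959799 - (-53.959829))
       = -0.361876
Iteration 2:
  f(-0.010000) = 6.959799
  f(-0.361876) = 5.243196
  x_3 = -0.361876 - 5.243196×(-0.361876 - (-0.010000))/(5.243196 - 6.959799)
       = -1.436648
Iteration 3:
  f(-0.361876) = 5.243196
  f(-1.436648) = -5.839694
  x_4 = -1.436648 - (-5.839694)×(-1.436648 - (-0.361876))/(-5.839694 - 5.243196)
       = -0.870339
Iteration 4:
  f(-1.436648) = -5.839694
  f(-0.870339) = 1.344386
  x_5 = -0.870339 - 1.344386×(-0.870339 - (-1.436648))/(1.344386 - (-5.839694))
       = -0.976315
Iteration 5:
  f(-0.870339) = 1.344386
  f(-0.976315) = 0.257741
  x_6 = -0.976315 - 0.257741×(-0.976315 - (-0.870339))/(0.257741 - 1.344386)
       = -1.001452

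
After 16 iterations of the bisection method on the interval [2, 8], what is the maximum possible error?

Bisection error bound: |error| ≤ (b-a)/2^n
|error| ≤ (8 - 2)/2^16 = 6/2^16
|error| ≤ 0.0000915527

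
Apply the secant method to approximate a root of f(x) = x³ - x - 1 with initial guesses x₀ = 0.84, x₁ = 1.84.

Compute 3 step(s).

f(x) = x³ - x - 1
x₀ = 0.84, x₁ = 1.84

Secant formula: x_{n+1} = x_n - f(x_n)(x_n - x_{n-1})/(f(x_n) - f(x_{n-1}))

Iteration 1:
  f(0.840000) = -1.247296
  f(1.840000) = 3.389504
  x_2 = 1.840000 - 3.389504×(1.840000 - 0.840000)/(3.389504 - (-1.247296))
       = 1.108999
Iteration 2:
  f(1.840000) = 3.389504
  f(1.108999) = -0.745064
  x_3 = 1.108999 - (-0.745064)×(1.108999 - 1.840000)/(-0.745064 - 3.389504)
       = 1.240728
Iteration 3:
  f(1.108999) = -0.745064
  f(1.240728) = -0.330743
  x_4 = 1.240728 - (-0.330743)×(1.240728 - 1.108999)/(-0.330743 - (-0.745064))
       = 1.345885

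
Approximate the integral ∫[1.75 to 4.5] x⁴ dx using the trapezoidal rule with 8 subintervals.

f(x) = x⁴
a = 1.75, b = 4.5, n = 8
h = (b - a)/n = 0.343750

Trapezoidal rule: (h/2)[f(x₀) + 2f(x₁) + 2f(x₂) + ... + f(xₙ)]

x_0 = 1.7500, f(x_0) = 9.378906, coefficient = 1
x_1 = 2.0938, f(x_1) = 19.217607, coefficient = 2
x_2 = 2.4375, f(x_2) = 35.300308, coefficient = 2
x_3 = 2.7812, f(x_3) = 59.835664, coefficient = 2
x_4 = 3.1250, f(x_4) = 95.367432, coefficient = 2
x_5 = 3.4688, f(x_5) = 144.774476, coefficient = 2
x_6 = 3.8125, f(x_6) = 211.270767, coefficient = 2
x_7 = 4.1562, f(x_7) = 298.405381, coefficient = 2
x_8 = 4.5000, f(x_8) = 410.062500, coefficient = 1

I ≈ (0.343750/2) × 2147.784676 = 369.150491
Exact value: 365.773633
Error: 3.376858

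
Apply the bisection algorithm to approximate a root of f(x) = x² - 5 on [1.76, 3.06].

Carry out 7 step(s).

f(x) = x² - 5
Initial interval: [1.76, 3.06]

Iteration 1:
  c_1 = (1.760000 + 3.060000)/2 = 2.410000
  f(c_1) = f(2.410000) = 0.808100
  f(a) × f(c) < 0, new interval: [1.760000, 2.410000]
Iteration 2:
  c_2 = (1.760000 + 2.410000)/2 = 2.085000
  f(c_2) = f(2.085000) = -0.652775
  f(a) × f(c) ≥ 0, new interval: [2.085000, 2.410000]
Iteration 3:
  c_3 = (2.085000 + 2.410000)/2 = 2.247500
  f(c_3) = f(2.247500) = 0.051256
  f(a) × f(c) < 0, new interval: [2.085000, 2.247500]
Iteration 4:
  c_4 = (2.085000 + 2.247500)/2 = 2.166250
  f(c_4) = f(2.166250) = -0.307361
  f(a) × f(c) ≥ 0, new interval: [2.166250, 2.247500]
Iteration 5:
  c_5 = (2.166250 + 2.247500)/2 = 2.206875
  f(c_5) = f(2.206875) = -0.129703
  f(a) × f(c) ≥ 0, new interval: [2.206875, 2.247500]
Iteration 6:
  c_6 = (2.206875 + 2.247500)/2 = 2.227188
  f(c_6) = f(2.227188) = -0.039636
  f(a) × f(c) ≥ 0, new interval: [2.227188, 2.247500]
Iteration 7:
  c_7 = (2.227188 + 2.247500)/2 = 2.237344
  f(c_7) = f(2.237344) = 0.005707
  f(a) × f(c) < 0, new interval: [2.227188, 2.237344]

After 7 iteration(s), the approximation is c_7 = 2.237344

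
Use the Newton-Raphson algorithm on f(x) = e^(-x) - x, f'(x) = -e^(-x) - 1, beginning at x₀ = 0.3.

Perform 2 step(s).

f(x) = e^(-x) - x
f'(x) = -e^(-x) - 1
x₀ = 0.3

Newton-Raphson formula: x_{n+1} = x_n - f(x_n)/f'(x_n)

Iteration 1:
  f(0.300000) = 0.440818
  f'(0.300000) = -1.740818
  x_1 = 0.300000 - 0.440818/(-1.740818) = 0.553225
Iteration 2:
  f(0.553225) = 0.021868
  f'(0.553225) = -1.575092
  x_2 = 0.553225 - 0.021868/(-1.575092) = 0.567108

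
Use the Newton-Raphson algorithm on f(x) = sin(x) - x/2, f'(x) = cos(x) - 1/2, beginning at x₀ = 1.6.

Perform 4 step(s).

f(x) = sin(x) - x/2
f'(x) = cos(x) - 1/2
x₀ = 1.6

Newton-Raphson formula: x_{n+1} = x_n - f(x_n)/f'(x_n)

Iteration 1:
  f(1.600000) = 0.199574
  f'(1.600000) = -0.529200
  x_1 = 1.600000 - 0.199574/(-0.529200) = 1.977124
Iteration 2:
  f(1.977124) = -0.069983
  f'(1.977124) = -0.895238
  x_2 = 1.977124 - (-0.069983)/(-0.895238) = 1.898951
Iteration 3:
  f(1.898951) = -0.002837
  f'(1.898951) = -0.822297
  x_3 = 1.898951 - (-0.002837)/(-0.822297) = 1.895501
Iteration 4:
  f(1.895501) = -0.000006
  f'(1.895501) = -0.819029
  x_4 = 1.895501 - (-0.000006)/(-0.819029) = 1.895494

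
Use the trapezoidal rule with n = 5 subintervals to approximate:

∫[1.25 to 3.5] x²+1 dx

f(x) = x²+1
a = 1.25, b = 3.5, n = 5
h = (b - a)/n = 0.450000

Trapezoidal rule: (h/2)[f(x₀) + 2f(x₁) + 2f(x₂) + ... + f(xₙ)]

x_0 = 1.2500, f(x_0) = 2.562500, coefficient = 1
x_1 = 1.7000, f(x_1) = 3.890000, coefficient = 2
x_2 = 2.1500, f(x_2) = 5.622500, coefficient = 2
x_3 = 2.6000, f(x_3) = 7.760000, coefficient = 2
x_4 = 3.0500, f(x_4) = 10.302500, coefficient = 2
x_5 = 3.5000, f(x_5) = 13.250000, coefficient = 1

I ≈ (0.450000/2) × 70.962500 = 15.966563
Exact value: 15.890625
Error: 0.075938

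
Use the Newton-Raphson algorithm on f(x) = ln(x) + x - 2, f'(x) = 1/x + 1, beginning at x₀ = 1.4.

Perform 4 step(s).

f(x) = ln(x) + x - 2
f'(x) = 1/x + 1
x₀ = 1.4

Newton-Raphson formula: x_{n+1} = x_n - f(x_n)/f'(x_n)

Iteration 1:
  f(1.400000) = -0.263528
  f'(1.400000) = 1.714286
  x_1 = 1.400000 - (-0.263528)/1.714286 = 1.553725
Iteration 2:
  f(1.553725) = -0.005621
  f'(1.553725) = 1.643615
  x_2 = 1.553725 - (-0.005621)/1.643615 = 1.557144
Iteration 3:
  f(1.557144) = -0.000002
  f'(1.557144) = 1.642201
  x_3 = 1.557144 - (-0.000002)/1.642201 = 1.557146
Iteration 4:
  f(1.557146) = 0.000000
  f'(1.557146) = 1.642201
  x_4 = 1.557146 - 0.000000/1.642201 = 1.557146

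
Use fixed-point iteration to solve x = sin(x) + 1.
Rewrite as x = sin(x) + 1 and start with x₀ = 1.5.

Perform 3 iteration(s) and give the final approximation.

Equation: x = sin(x) + 1
Fixed-point form: x = sin(x) + 1
x₀ = 1.5

x_1 = g(1.500000) = 1.997495
x_2 = g(1.997495) = 1.910337
x_3 = g(1.910337) = 1.942908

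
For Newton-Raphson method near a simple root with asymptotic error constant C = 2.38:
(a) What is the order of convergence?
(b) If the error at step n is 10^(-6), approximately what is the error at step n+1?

(a) Newton-Raphson has quadratic (order 2) convergence near simple roots.
    This means |e_{n+1}| ≈ C|e_n|².

(b) With |e_n| = 10^(-6) and C = 2.38:
    |e_{n+1}| ≈ 2.38 × (10^(-6))² = 2.38 × 10^(-12)

(a) 2 (quadratic); (b) |e_{n+1}| ≈ 2.380e-12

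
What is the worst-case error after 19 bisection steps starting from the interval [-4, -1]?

Bisection error bound: |error| ≤ (b-a)/2^n
|error| ≤ (-1 - (-4))/2^19 = 3/2^19
|error| ≤ 0.0000057220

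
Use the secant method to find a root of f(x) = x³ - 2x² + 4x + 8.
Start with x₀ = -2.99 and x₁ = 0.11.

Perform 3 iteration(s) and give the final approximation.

f(x) = x³ - 2x² + 4x + 8
x₀ = -2.99, x₁ = 0.11

Secant formula: x_{n+1} = x_n - f(x_n)(x_n - x_{n-1})/(f(x_n) - f(x_{n-1}))

Iteration 1:
  f(-2.990000) = -48.571099
  f(0.110000) = 8.417131
  x_2 = 0.110000 - 8.417131×(0.110000 - (-2.990000))/(8.417131 - (-48.571099))
       = -0.347868
Iteration 2:
  f(0.110000) = 8.417131
  f(-0.347868) = 6.324406
  x_3 = -0.347868 - 6.324406×(-0.347868 - 0.110000)/(6.324406 - 8.417131)
       = -1.731588
Iteration 3:
  f(-0.347868) = 6.324406
  f(-1.731588) = -10.115131
  x_4 = -1.731588 - (-10.115131)×(-1.731588 - (-0.347868))/(-10.115131 - 6.324406)
       = -0.880195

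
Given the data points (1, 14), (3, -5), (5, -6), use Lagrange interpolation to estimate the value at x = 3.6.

Lagrange interpolation formula:
P(x) = Σ yᵢ × Lᵢ(x)
where Lᵢ(x) = Π_{j≠i} (x - xⱼ)/(xᵢ - xⱼ)

L_0(3.6) = (3.6 - 3)/(1 - 3) × (3.6 - 5)/(1 - 5) = -0.105000
L_1(3.6) = (3.6 - 1)/(3 - 1) × (3.6 - 5)/(3 - 5) = 0.910000
L_2(3.6) = (3.6 - 1)/(5 - 1) × (3.6 - 3)/(5 - 3) = 0.195000

P(3.6) = 14×L_0(3.6) + (-5)×L_1(3.6) + (-6)×L_2(3.6)
P(3.6) = -7.190000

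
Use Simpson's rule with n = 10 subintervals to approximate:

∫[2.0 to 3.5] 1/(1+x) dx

f(x) = 1/(1+x)
a = 2.0, b = 3.5, n = 10
h = (b - a)/n = 0.150000

Simpson's rule: (h/3)[f(x₀) + 4f(x₁) + 2f(x₂) + ... + f(xₙ)]

x_0 = 2.0000, f(x_0) = 0.333333, coefficient = 1
x_1 = 2.1500, f(x_1) = 0.317460, coefficient = 4
x_2 = 2.3000, f(x_2) = 0.303030, coefficient = 2
x_3 = 2.4500, f(x_3) = 0.289855, coefficient = 4
x_4 = 2.6000, f(x_4) = 0.277778, coefficient = 2
x_5 = 2.7500, f(x_5) = 0.266667, coefficient = 4
x_6 = 2.9000, f(x_6) = 0.256410, coefficient = 2
x_7 = 3.0500, f(x_7) = 0.246914, coefficient = 4
x_8 = 3.2000, f(x_8) = 0.238095, coefficient = 2
x_9 = 3.3500, f(x_9) = 0.229885, coefficient = 4
x_10 = 3.5000, f(x_10) = 0.222222, coefficient = 1

I ≈ (0.150000/3) × 8.109305 = 0.405465
Exact value: 0.405465
Error: 0.000000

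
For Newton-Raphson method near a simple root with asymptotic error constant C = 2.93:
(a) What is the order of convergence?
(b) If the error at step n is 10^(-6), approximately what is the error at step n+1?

(a) Newton-Raphson has quadratic (order 2) convergence near simple roots.
    This means |e_{n+1}| ≈ C|e_n|².

(b) With |e_n| = 10^(-6) and C = 2.93:
    |e_{n+1}| ≈ 2.93 × (10^(-6))² = 2.93 × 10^(-12)

(a) 2 (quadratic); (b) |e_{n+1}| ≈ 2.930e-12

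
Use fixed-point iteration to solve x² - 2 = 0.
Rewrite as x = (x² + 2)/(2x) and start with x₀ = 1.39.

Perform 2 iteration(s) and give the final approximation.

Equation: x² - 2 = 0
Fixed-point form: x = (x² + 2)/(2x)
x₀ = 1.39

x_1 = g(1.390000) = 1.414424
x_2 = g(1.414424) = 1.414214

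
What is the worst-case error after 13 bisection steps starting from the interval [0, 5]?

Bisection error bound: |error| ≤ (b-a)/2^n
|error| ≤ (5 - 0)/2^13 = 5/2^13
|error| ≤ 0.0006103516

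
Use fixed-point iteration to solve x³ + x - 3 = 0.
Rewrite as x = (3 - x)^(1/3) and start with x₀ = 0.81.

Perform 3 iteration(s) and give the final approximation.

Equation: x³ + x - 3 = 0
Fixed-point form: x = (3 - x)^(1/3)
x₀ = 0.81

x_1 = g(0.810000) = 1.298618
x_2 = g(1.298618) = 1.193807
x_3 = g(1.193807) = 1.217834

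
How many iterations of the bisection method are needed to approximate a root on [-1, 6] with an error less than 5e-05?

We need (b-a)/2^n ≤ 5e-05
(6 - (-1))/2^n ≤ 5e-05
7/2^n ≤ 5e-05
2^n ≥ 140000
n ≥ log₂(140000) = 17.10
n ≥ 18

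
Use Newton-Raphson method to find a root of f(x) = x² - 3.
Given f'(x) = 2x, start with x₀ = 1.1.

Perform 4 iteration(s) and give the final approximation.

f(x) = x² - 3
f'(x) = 2x
x₀ = 1.1

Newton-Raphson formula: x_{n+1} = x_n - f(x_n)/f'(x_n)

Iteration 1:
  f(1.100000) = -1.790000
  f'(1.100000) = 2.200000
  x_1 = 1.100000 - (-1.790000)/2.200000 = 1.913636
Iteration 2:
  f(1.913636) = 0.662004
  f'(1.913636) = 3.827273
  x_2 = 1.913636 - 0.662004/3.827273 = 1.740666
Iteration 3:
  f(1.740666) = 0.029919
  f'(1.740666) = 3.481332
  x_3 = 1.740666 - 0.029919/3.481332 = 1.732072
Iteration 4:
  f(1.732072) = 0.000074
  f'(1.732072) = 3.464144
  x_4 = 1.732072 - 0.000074/3.464144 = 1.732051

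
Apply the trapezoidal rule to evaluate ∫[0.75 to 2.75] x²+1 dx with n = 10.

f(x) = x²+1
a = 0.75, b = 2.75, n = 10
h = (b - a)/n = 0.200000

Trapezoidal rule: (h/2)[f(x₀) + 2f(x₁) + 2f(x₂) + ... + f(xₙ)]

x_0 = 0.7500, f(x_0) = 1.562500, coefficient = 1
x_1 = 0.9500, f(x_1) = 1.902500, coefficient = 2
x_2 = 1.1500, f(x_2) = 2.322500, coefficient = 2
x_3 = 1.3500, f(x_3) = 2.822500, coefficient = 2
x_4 = 1.5500, f(x_4) = 3.402500, coefficient = 2
x_5 = 1.7500, f(x_5) = 4.062500, coefficient = 2
x_6 = 1.9500, f(x_6) = 4.802500, coefficient = 2
x_7 = 2.1500, f(x_7) = 5.622500, coefficient = 2
x_8 = 2.3500, f(x_8) = 6.522500, coefficient = 2
x_9 = 2.5500, f(x_9) = 7.502500, coefficient = 2
x_10 = 2.7500, f(x_10) = 8.562500, coefficient = 1

I ≈ (0.200000/2) × 88.050000 = 8.805000
Exact value: 8.791667
Error: 0.013333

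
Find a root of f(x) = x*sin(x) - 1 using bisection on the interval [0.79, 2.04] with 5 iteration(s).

f(x) = x*sin(x) - 1
Initial interval: [0.79, 2.04]

Iteration 1:
  c_1 = (0.790000 + 2.040000)/2 = 1.415000
  f(c_1) = f(1.415000) = 0.397862
  f(a) × f(c) < 0, new interval: [0.790000, 1.415000]
Iteration 2:
  c_2 = (0.790000 + 1.415000)/2 = 1.102500
  f(c_2) = f(1.102500) = -0.016197
  f(a) × f(c) ≥ 0, new interval: [1.102500, 1.415000]
Iteration 3:
  c_3 = (1.102500 + 1.415000)/2 = 1.258750
  f(c_3) = f(1.258750) = 0.197962
  f(a) × f(c) < 0, new interval: [1.102500, 1.258750]
Iteration 4:
  c_4 = (1.102500 + 1.258750)/2 = 1.180625
  f(c_4) = f(1.180625) = 0.091894
  f(a) × f(c) < 0, new interval: [1.102500, 1.180625]
Iteration 5:
  c_5 = (1.102500 + 1.180625)/2 = 1.141563
  f(c_5) = f(1.141563) = 0.038006
  f(a) × f(c) < 0, new interval: [1.102500, 1.141563]

After 5 iteration(s), the approximation is c_5 = 1.141563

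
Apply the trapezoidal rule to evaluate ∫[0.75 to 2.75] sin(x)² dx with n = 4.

f(x) = sin(x)²
a = 0.75, b = 2.75, n = 4
h = (b - a)/n = 0.500000

Trapezoidal rule: (h/2)[f(x₀) + 2f(x₁) + 2f(x₂) + ... + f(xₙ)]

x_0 = 0.7500, f(x_0) = 0.464631, coefficient = 1
x_1 = 1.2500, f(x_1) = 0.900572, coefficient = 2
x_2 = 1.7500, f(x_2) = 0.968228, coefficient = 2
x_3 = 2.2500, f(x_3) = 0.605398, coefficient = 2
x_4 = 2.7500, f(x_4) = 0.145665, coefficient = 1

I ≈ (0.500000/2) × 5.558693 = 1.389673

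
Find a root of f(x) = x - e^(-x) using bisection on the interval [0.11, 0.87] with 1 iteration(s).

f(x) = x - e^(-x)
Initial interval: [0.11, 0.87]

Iteration 1:
  c_1 = (0.110000 + 0.870000)/2 = 0.490000
  f(c_1) = f(0.490000) = -0.122626
  f(a) × f(c) ≥ 0, new interval: [0.490000, 0.870000]

After 1 iteration(s), the approximation is c_1 = 0.490000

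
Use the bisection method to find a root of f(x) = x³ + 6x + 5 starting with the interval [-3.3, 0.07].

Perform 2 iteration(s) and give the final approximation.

f(x) = x³ + 6x + 5
Initial interval: [-3.3, 0.07]

Iteration 1:
  c_1 = (-3.300000 + 0.070000)/2 = -1.615000
  f(c_1) = f(-1.615000) = -8.902283
  f(a) × f(c) ≥ 0, new interval: [-1.615000, 0.070000]
Iteration 2:
  c_2 = (-1.615000 + 0.070000)/2 = -0.772500
  f(c_2) = f(-0.772500) = -0.095994
  f(a) × f(c) ≥ 0, new interval: [-0.772500, 0.070000]

After 2 iteration(s), the approximation is c_2 = -0.772500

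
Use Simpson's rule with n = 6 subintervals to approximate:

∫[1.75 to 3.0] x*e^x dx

f(x) = x*e^x
a = 1.75, b = 3.0, n = 6
h = (b - a)/n = 0.208333

Simpson's rule: (h/3)[f(x₀) + 4f(x₁) + 2f(x₂) + ... + f(xₙ)]

x_0 = 1.7500, f(x_0) = 10.070555, coefficient = 1
x_1 = 1.9583, f(x_1) = 13.879697, coefficient = 4
x_2 = 2.1667, f(x_2) = 18.913133, coefficient = 2
x_3 = 2.3750, f(x_3) = 25.533656, coefficient = 4
x_4 = 2.5833, f(x_4) = 34.206439, coefficient = 2
x_5 = 2.7917, f(x_5) = 45.526995, coefficient = 4
x_6 = 3.0000, f(x_6) = 60.256611, coefficient = 1

I ≈ (0.208333/3) × 516.327703 = 35.856090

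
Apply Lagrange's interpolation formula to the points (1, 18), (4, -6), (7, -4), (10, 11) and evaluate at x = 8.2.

Lagrange interpolation formula:
P(x) = Σ yᵢ × Lᵢ(x)
where Lᵢ(x) = Π_{j≠i} (x - xⱼ)/(xᵢ - xⱼ)

L_0(8.2) = (8.2 - 4)/(1 - 4) × (8.2 - 7)/(1 - 7) × (8.2 - 10)/(1 - 10) = 0.056000
L_1(8.2) = (8.2 - 1)/(4 - 1) × (8.2 - 7)/(4 - 7) × (8.2 - 10)/(4 - 10) = -0.288000
L_2(8.2) = (8.2 - 1)/(7 - 1) × (8.2 - 4)/(7 - 4) × (8.2 - 10)/(7 - 10) = 1.008000
L_3(8.2) = (8.2 - 1)/(10 - 1) × (8.2 - 4)/(10 - 4) × (8.2 - 7)/(10 - 7) = 0.224000

P(8.2) = 18×L_0(8.2) + (-6)×L_1(8.2) + (-4)×L_2(8.2) + 11×L_3(8.2)
P(8.2) = 1.168000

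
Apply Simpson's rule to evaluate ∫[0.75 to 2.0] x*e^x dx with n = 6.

f(x) = x*e^x
a = 0.75, b = 2.0, n = 6
h = (b - a)/n = 0.208333

Simpson's rule: (h/3)[f(x₀) + 4f(x₁) + 2f(x₂) + ... + f(xₙ)]

x_0 = 0.7500, f(x_0) = 1.587750, coefficient = 1
x_1 = 0.9583, f(x_1) = 2.498708, coefficient = 4
x_2 = 1.1667, f(x_2) = 3.746482, coefficient = 2
x_3 = 1.3750, f(x_3) = 5.438230, coefficient = 4
x_4 = 1.5833, f(x_4) = 7.712679, coefficient = 2
x_5 = 1.7917, f(x_5) = 10.749002, coefficient = 4
x_6 = 2.0000, f(x_6) = 14.778112, coefficient = 1

I ≈ (0.208333/3) × 114.027949 = 7.918608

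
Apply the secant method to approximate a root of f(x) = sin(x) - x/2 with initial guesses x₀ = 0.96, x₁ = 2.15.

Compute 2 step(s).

f(x) = sin(x) - x/2
x₀ = 0.96, x₁ = 2.15

Secant formula: x_{n+1} = x_n - f(x_n)(x_n - x_{n-1})/(f(x_n) - f(x_{n-1}))

Iteration 1:
  f(0.960000) = 0.339192
  f(2.150000) = -0.238101
  x_2 = 2.150000 - (-0.238101)×(2.150000 - 0.960000)/(-0.238101 - 0.339192)
       = 1.659191
Iteration 2:
  f(2.150000) = -0.238101
  f(1.659191) = 0.166500
  x_3 = 1.659191 - 0.166500×(1.659191 - 2.150000)/(0.166500 - (-0.238101))
       = 1.861167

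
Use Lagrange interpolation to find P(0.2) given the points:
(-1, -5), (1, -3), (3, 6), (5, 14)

Lagrange interpolation formula:
P(x) = Σ yᵢ × Lᵢ(x)
where Lᵢ(x) = Π_{j≠i} (x - xⱼ)/(xᵢ - xⱼ)

L_0(0.2) = (0.2 - 1)/(-1 - 1) × (0.2 - 3)/(-1 - 3) × (0.2 - 5)/(-1 - 5) = 0.224000
L_1(0.2) = (0.2 - (-1))/(1 - (-1)) × (0.2 - 3)/(1 - 3) × (0.2 - 5)/(1 - 5) = 1.008000
L_2(0.2) = (0.2 - (-1))/(3 - (-1)) × (0.2 - 1)/(3 - 1) × (0.2 - 5)/(3 - 5) = -0.288000
L_3(0.2) = (0.2 - (-1))/(5 - (-1)) × (0.2 - 1)/(5 - 1) × (0.2 - 3)/(5 - 3) = 0.056000

P(0.2) = (-5)×L_0(0.2) + (-3)×L_1(0.2) + 6×L_2(0.2) + 14×L_3(0.2)
P(0.2) = -5.088000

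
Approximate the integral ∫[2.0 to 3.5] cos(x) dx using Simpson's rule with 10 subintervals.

f(x) = cos(x)
a = 2.0, b = 3.5, n = 10
h = (b - a)/n = 0.150000

Simpson's rule: (h/3)[f(x₀) + 4f(x₁) + 2f(x₂) + ... + f(xₙ)]

x_0 = 2.0000, f(x_0) = -0.416147, coefficient = 1
x_1 = 2.1500, f(x_1) = -0.547358, coefficient = 4
x_2 = 2.3000, f(x_2) = -0.666276, coefficient = 2
x_3 = 2.4500, f(x_3) = -0.770231, coefficient = 4
x_4 = 2.6000, f(x_4) = -0.856889, coefficient = 2
x_5 = 2.7500, f(x_5) = -0.924302, coefficient = 4
x_6 = 2.9000, f(x_6) = -0.970958, coefficient = 2
x_7 = 3.0500, f(x_7) = -0.995808, coefficient = 4
x_8 = 3.2000, f(x_8) = -0.998295, coefficient = 2
x_9 = 3.3500, f(x_9) = -0.978362, coefficient = 4
x_10 = 3.5000, f(x_10) = -0.936457, coefficient = 1

I ≈ (0.150000/3) × -25.201684 = -1.260084
Exact value: -1.260081
Error: 0.000004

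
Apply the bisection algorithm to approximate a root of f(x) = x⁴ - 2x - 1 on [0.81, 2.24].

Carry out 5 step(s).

f(x) = x⁴ - 2x - 1
Initial interval: [0.81, 2.24]

Iteration 1:
  c_1 = (0.810000 + 2.240000)/2 = 1.525000
  f(c_1) = f(1.525000) = 1.358532
  f(a) × f(c) < 0, new interval: [0.810000, 1.525000]
Iteration 2:
  c_2 = (0.810000 + 1.525000)/2 = 1.167500
  f(c_2) = f(1.167500) = -1.477078
  f(a) × f(c) ≥ 0, new interval: [1.167500, 1.525000]
Iteration 3:
  c_3 = (1.167500 + 1.525000)/2 = 1.346250
  f(c_3) = f(1.346250) = -0.407746
  f(a) × f(c) ≥ 0, new interval: [1.346250, 1.525000]
Iteration 4:
  c_4 = (1.346250 + 1.525000)/2 = 1.435625
  f(c_4) = f(1.435625) = 0.376550
  f(a) × f(c) < 0, new interval: [1.346250, 1.435625]
Iteration 5:
  c_5 = (1.346250 + 1.435625)/2 = 1.390937
  f(c_5) = f(1.390937) = -0.038783
  f(a) × f(c) ≥ 0, new interval: [1.390937, 1.435625]

After 5 iteration(s), the approximation is c_5 = 1.390937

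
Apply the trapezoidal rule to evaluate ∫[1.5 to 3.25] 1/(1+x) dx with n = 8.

f(x) = 1/(1+x)
a = 1.5, b = 3.25, n = 8
h = (b - a)/n = 0.218750

Trapezoidal rule: (h/2)[f(x₀) + 2f(x₁) + 2f(x₂) + ... + f(xₙ)]

x_0 = 1.5000, f(x_0) = 0.400000, coefficient = 1
x_1 = 1.7188, f(x_1) = 0.367816, coefficient = 2
x_2 = 1.9375, f(x_2) = 0.340426, coefficient = 2
x_3 = 2.1562, f(x_3) = 0.316832, coefficient = 2
x_4 = 2.3750, f(x_4) = 0.296296, coefficient = 2
x_5 = 2.5938, f(x_5) = 0.278261, coefficient = 2
x_6 = 2.8125, f(x_6) = 0.262295, coefficient = 2
x_7 = 3.0312, f(x_7) = 0.248062, coefficient = 2
x_8 = 3.2500, f(x_8) = 0.235294, coefficient = 1

I ≈ (0.218750/2) × 4.855269 = 0.531045
Exact value: 0.530628
Error: 0.000417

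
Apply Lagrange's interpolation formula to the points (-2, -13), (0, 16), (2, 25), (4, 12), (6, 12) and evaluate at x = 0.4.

Lagrange interpolation formula:
P(x) = Σ yᵢ × Lᵢ(x)
where Lᵢ(x) = Π_{j≠i} (x - xⱼ)/(xᵢ - xⱼ)

L_0(0.4) = (0.4 - 0)/(-2 - 0) × (0.4 - 2)/(-2 - 2) × (0.4 - 4)/(-2 - 4) × (0.4 - 6)/(-2 - 6) = -0.033600
L_1(0.4) = (0.4 - (-2))/(0 - (-2)) × (0.4 - 2)/(0 - 2) × (0.4 - 4)/(0 - 4) × (0.4 - 6)/(0 - 6) = 0.806400
L_2(0.4) = (0.4 - (-2))/(2 - (-2)) × (0.4 - 0)/(2 - 0) × (0.4 - 4)/(2 - 4) × (0.4 - 6)/(2 - 6) = 0.302400
L_3(0.4) = (0.4 - (-2))/(4 - (-2)) × (0.4 - 0)/(4 - 0) × (0.4 - 2)/(4 - 2) × (0.4 - 6)/(4 - 6) = -0.089600
L_4(0.4) = (0.4 - (-2))/(6 - (-2)) × (0.4 - 0)/(6 - 0) × (0.4 - 2)/(6 - 2) × (0.4 - 4)/(6 - 4) = 0.014400

P(0.4) = (-13)×L_0(0.4) + 16×L_1(0.4) + 25×L_2(0.4) + 12×L_3(0.4) + 12×L_4(0.4)
P(0.4) = 19.996800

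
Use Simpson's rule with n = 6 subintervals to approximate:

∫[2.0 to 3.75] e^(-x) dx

f(x) = e^(-x)
a = 2.0, b = 3.75, n = 6
h = (b - a)/n = 0.291667

Simpson's rule: (h/3)[f(x₀) + 4f(x₁) + 2f(x₂) + ... + f(xₙ)]

x_0 = 2.0000, f(x_0) = 0.135335, coefficient = 1
x_1 = 2.2917, f(x_1) = 0.101098, coefficient = 4
x_2 = 2.5833, f(x_2) = 0.075522, coefficient = 2
x_3 = 2.8750, f(x_3) = 0.056416, coefficient = 4
x_4 = 3.1667, f(x_4) = 0.042144, coefficient = 2
x_5 = 3.4583, f(x_5) = 0.031482, coefficient = 4
x_6 = 3.7500, f(x_6) = 0.023518, coefficient = 1

I ≈ (0.291667/3) × 1.150169 = 0.111822
Exact value: 0.111818
Error: 0.000004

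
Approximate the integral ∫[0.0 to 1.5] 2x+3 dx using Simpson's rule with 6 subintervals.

f(x) = 2x+3
a = 0.0, b = 1.5, n = 6
h = (b - a)/n = 0.250000

Simpson's rule: (h/3)[f(x₀) + 4f(x₁) + 2f(x₂) + ... + f(xₙ)]

x_0 = 0.0000, f(x_0) = 3.000000, coefficient = 1
x_1 = 0.2500, f(x_1) = 3.500000, coefficient = 4
x_2 = 0.5000, f(x_2) = 4.000000, coefficient = 2
x_3 = 0.7500, f(x_3) = 4.500000, coefficient = 4
x_4 = 1.0000, f(x_4) = 5.000000, coefficient = 2
x_5 = 1.2500, f(x_5) = 5.500000, coefficient = 4
x_6 = 1.5000, f(x_6) = 6.000000, coefficient = 1

I ≈ (0.250000/3) × 81.000000 = 6.750000
Exact value: 6.750000
Error: 0.000000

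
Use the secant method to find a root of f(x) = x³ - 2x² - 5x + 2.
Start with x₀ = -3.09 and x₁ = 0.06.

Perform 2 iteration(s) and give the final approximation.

f(x) = x³ - 2x² - 5x + 2
x₀ = -3.09, x₁ = 0.06

Secant formula: x_{n+1} = x_n - f(x_n)(x_n - x_{n-1})/(f(x_n) - f(x_{n-1}))

Iteration 1:
  f(-3.090000) = -31.149829
  f(0.060000) = 1.693016
  x_2 = 0.060000 - 1.693016×(0.060000 - (-3.090000))/(1.693016 - (-31.149829))
       = -0.102379
Iteration 2:
  f(0.060000) = 1.693016
  f(-0.102379) = 2.489861
  x_3 = -0.102379 - 2.489861×(-0.102379 - 0.060000)/(2.489861 - 1.693016)
       = 0.404999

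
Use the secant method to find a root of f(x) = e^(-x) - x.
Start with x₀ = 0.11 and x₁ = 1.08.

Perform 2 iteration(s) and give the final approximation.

f(x) = e^(-x) - x
x₀ = 0.11, x₁ = 1.08

Secant formula: x_{n+1} = x_n - f(x_n)(x_n - x_{n-1})/(f(x_n) - f(x_{n-1}))

Iteration 1:
  f(0.110000) = 0.785834
  f(1.080000) = -0.740404
  x_2 = 1.080000 - (-0.740404)×(1.080000 - 0.110000)/(-0.740404 - 0.785834)
       = 0.609436
Iteration 2:
  f(1.080000) = -0.740404
  f(0.609436) = -0.065779
  x_3 = 0.609436 - (-0.065779)×(0.609436 - 1.080000)/(-0.065779 - (-0.740404))
       = 0.563554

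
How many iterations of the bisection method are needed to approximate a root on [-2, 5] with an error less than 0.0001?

We need (b-a)/2^n ≤ 0.0001
(5 - (-2))/2^n ≤ 0.0001
7/2^n ≤ 0.0001
2^n ≥ 70000
n ≥ log₂(70000) = 16.10
n ≥ 17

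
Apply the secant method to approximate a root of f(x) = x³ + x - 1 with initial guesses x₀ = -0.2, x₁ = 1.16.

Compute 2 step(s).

f(x) = x³ + x - 1
x₀ = -0.2, x₁ = 1.16

Secant formula: x_{n+1} = x_n - f(x_n)(x_n - x_{n-1})/(f(x_n) - f(x_{n-1}))

Iteration 1:
  f(-0.200000) = -1.208000
  f(1.160000) = 1.720896
  x_2 = 1.160000 - 1.720896×(1.160000 - (-0.200000))/(1.720896 - (-1.208000))
       = 0.360921
Iteration 2:
  f(1.160000) = 1.720896
  f(0.360921) = -0.592064
  x_3 = 0.360921 - (-0.592064)×(0.360921 - 1.160000)/(-0.592064 - 1.720896)
       = 0.565467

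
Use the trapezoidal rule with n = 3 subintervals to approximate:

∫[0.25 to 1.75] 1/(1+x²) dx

f(x) = 1/(1+x²)
a = 0.25, b = 1.75, n = 3
h = (b - a)/n = 0.500000

Trapezoidal rule: (h/2)[f(x₀) + 2f(x₁) + 2f(x₂) + ... + f(xₙ)]

x_0 = 0.2500, f(x_0) = 0.941176, coefficient = 1
x_1 = 0.7500, f(x_1) = 0.640000, coefficient = 2
x_2 = 1.2500, f(x_2) = 0.390244, coefficient = 2
x_3 = 1.7500, f(x_3) = 0.246154, coefficient = 1

I ≈ (0.500000/2) × 3.247818 = 0.811955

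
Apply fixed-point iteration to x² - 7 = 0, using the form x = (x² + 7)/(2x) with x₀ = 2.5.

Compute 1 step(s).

Equation: x² - 7 = 0
Fixed-point form: x = (x² + 7)/(2x)
x₀ = 2.5

x_1 = g(2.500000) = 2.650000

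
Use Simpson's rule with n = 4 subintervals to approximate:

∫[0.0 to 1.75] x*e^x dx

f(x) = x*e^x
a = 0.0, b = 1.75, n = 4
h = (b - a)/n = 0.437500

Simpson's rule: (h/3)[f(x₀) + 4f(x₁) + 2f(x₂) + ... + f(xₙ)]

x_0 = 0.0000, f(x_0) = 0.000000, coefficient = 1
x_1 = 0.4375, f(x_1) = 0.677613, coefficient = 4
x_2 = 0.8750, f(x_2) = 2.099016, coefficient = 2
x_3 = 1.3125, f(x_3) = 4.876529, coefficient = 4
x_4 = 1.7500, f(x_4) = 10.070555, coefficient = 1

I ≈ (0.437500/3) × 36.485156 = 5.320752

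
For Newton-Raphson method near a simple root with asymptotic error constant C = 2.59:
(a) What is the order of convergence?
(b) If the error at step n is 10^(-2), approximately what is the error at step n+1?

(a) Newton-Raphson has quadratic (order 2) convergence near simple roots.
    This means |e_{n+1}| ≈ C|e_n|².

(b) With |e_n| = 10^(-2) and C = 2.59:
    |e_{n+1}| ≈ 2.59 × (10^(-2))² = 2.59 × 10^(-4)

(a) 2 (quadratic); (b) |e_{n+1}| ≈ 2.590e-04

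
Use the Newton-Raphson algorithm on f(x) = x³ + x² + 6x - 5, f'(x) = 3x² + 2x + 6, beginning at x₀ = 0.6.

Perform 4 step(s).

f(x) = x³ + x² + 6x - 5
f'(x) = 3x² + 2x + 6
x₀ = 0.6

Newton-Raphson formula: x_{n+1} = x_n - f(x_n)/f'(x_n)

Iteration 1:
  f(0.600000) = -0.824000
  f'(0.600000) = 8.280000
  x_1 = 0.600000 - (-0.824000)/8.280000 = 0.699517
Iteration 2:
  f(0.699517) = 0.028716
  f'(0.699517) = 8.867006
  x_2 = 0.699517 - 0.028716/8.867006 = 0.696278
Iteration 3:
  f(0.696278) = 0.000032
  f'(0.696278) = 8.846968
  x_3 = 0.696278 - 0.000032/8.846968 = 0.696275
Iteration 4:
  f(0.696275) = 0.000000
  f'(0.696275) = 8.846945
  x_4 = 0.696275 - 0.000000/8.846945 = 0.696275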